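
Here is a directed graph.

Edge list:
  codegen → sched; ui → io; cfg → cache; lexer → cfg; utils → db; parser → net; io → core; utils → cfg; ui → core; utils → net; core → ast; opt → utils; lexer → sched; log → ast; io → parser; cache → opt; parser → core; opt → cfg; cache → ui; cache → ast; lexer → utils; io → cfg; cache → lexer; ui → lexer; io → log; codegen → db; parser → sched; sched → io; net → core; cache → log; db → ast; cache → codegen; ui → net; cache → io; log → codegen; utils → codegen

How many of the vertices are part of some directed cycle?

A vertex is on a directed cycle iff it belongs to a strongly connected component of size ≥ 2 (or has a self-loop).
The vertices on cycles are {io, ui, cfg, log, opt, cache, lexer, sched, utils, parser, codegen} — 11 in total.

11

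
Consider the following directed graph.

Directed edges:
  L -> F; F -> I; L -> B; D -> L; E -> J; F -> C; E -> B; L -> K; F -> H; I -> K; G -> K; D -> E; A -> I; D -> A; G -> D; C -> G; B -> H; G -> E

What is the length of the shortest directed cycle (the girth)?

5

For each vertex v, BFS finds the shortest path from v back to v.
The shortest such closed walk is G → D → L → F → C → G, length 5.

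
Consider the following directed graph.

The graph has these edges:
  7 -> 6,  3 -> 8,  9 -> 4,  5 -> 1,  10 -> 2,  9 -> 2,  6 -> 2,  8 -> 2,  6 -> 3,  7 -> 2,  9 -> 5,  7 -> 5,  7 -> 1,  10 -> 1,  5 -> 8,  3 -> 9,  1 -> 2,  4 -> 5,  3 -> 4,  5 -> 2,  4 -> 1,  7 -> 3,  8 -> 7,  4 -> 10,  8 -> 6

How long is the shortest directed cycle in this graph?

For each vertex v, BFS finds the shortest path from v back to v.
The shortest such closed walk is 3 → 8 → 6 → 3, length 3.

3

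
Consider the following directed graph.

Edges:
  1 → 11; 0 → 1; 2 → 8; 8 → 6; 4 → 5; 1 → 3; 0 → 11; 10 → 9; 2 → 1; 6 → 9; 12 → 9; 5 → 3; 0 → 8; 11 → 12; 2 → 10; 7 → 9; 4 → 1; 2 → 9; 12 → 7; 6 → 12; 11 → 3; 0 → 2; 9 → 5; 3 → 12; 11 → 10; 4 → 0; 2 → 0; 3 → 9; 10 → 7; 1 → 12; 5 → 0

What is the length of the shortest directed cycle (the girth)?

2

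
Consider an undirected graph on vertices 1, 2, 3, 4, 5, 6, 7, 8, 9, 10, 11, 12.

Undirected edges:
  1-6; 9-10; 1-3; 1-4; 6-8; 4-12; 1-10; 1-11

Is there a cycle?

No

DFS, tracking each vertex's parent; an edge to a visited non-parent vertex closes a cycle.
Start from 6:
visit 6 (parent –)
  visit 1 (parent 6)
    visit 4 (parent 1)
      visit 12 (parent 4)
        12–4: parent, skip
      4–1: parent, skip
    1–6: parent, skip
    visit 11 (parent 1)
      11–1: parent, skip
    visit 10 (parent 1)
      10–1: parent, skip
      visit 9 (parent 10)
        9–10: parent, skip
    visit 3 (parent 1)
      3–1: parent, skip
  visit 8 (parent 6)
    8–6: parent, skip
visit 2 (parent –)
visit 5 (parent –)
visit 7 (parent –)
No non-parent visited neighbor found — the graph is a forest.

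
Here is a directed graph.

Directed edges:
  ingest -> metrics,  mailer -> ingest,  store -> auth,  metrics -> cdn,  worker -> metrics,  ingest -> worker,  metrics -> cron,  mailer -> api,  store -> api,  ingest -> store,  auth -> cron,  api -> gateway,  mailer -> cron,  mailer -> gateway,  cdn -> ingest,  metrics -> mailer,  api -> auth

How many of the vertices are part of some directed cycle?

5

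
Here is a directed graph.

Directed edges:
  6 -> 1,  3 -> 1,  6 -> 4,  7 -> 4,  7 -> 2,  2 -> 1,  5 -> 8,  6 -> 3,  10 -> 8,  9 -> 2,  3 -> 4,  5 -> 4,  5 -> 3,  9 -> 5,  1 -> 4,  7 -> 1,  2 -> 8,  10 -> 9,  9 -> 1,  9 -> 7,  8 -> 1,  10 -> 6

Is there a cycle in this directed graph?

No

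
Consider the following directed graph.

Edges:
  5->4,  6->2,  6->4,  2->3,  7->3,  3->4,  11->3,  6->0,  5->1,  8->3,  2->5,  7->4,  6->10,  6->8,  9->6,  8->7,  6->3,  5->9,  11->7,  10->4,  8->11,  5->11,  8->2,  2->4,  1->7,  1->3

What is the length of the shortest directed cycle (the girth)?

4

For each vertex v, BFS finds the shortest path from v back to v.
The shortest such closed walk is 2 → 5 → 9 → 6 → 2, length 4.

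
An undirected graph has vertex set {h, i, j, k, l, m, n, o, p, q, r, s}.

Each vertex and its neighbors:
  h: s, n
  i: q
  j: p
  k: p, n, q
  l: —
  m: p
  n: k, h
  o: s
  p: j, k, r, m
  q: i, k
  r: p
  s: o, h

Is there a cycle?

No

DFS, tracking each vertex's parent; an edge to a visited non-parent vertex closes a cycle.
Start from m:
visit m (parent –)
  visit p (parent m)
    visit j (parent p)
      j–p: parent, skip
    visit k (parent p)
      k–p: parent, skip
      visit n (parent k)
        n–k: parent, skip
        visit h (parent n)
          visit s (parent h)
            visit o (parent s)
              o–s: parent, skip
            s–h: parent, skip
          h–n: parent, skip
      visit q (parent k)
        visit i (parent q)
          i–q: parent, skip
        q–k: parent, skip
    visit r (parent p)
      r–p: parent, skip
    p–m: parent, skip
visit l (parent –)
No non-parent visited neighbor found — the graph is a forest.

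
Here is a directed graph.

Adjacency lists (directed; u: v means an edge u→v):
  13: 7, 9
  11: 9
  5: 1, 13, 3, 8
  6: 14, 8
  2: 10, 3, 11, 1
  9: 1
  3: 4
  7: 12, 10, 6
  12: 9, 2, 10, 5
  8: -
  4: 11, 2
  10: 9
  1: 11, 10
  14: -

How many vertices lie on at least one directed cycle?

11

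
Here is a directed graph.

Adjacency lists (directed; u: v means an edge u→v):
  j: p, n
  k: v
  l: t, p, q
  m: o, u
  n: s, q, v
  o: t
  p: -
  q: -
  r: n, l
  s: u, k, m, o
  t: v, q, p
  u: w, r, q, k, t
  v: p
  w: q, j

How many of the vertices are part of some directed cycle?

7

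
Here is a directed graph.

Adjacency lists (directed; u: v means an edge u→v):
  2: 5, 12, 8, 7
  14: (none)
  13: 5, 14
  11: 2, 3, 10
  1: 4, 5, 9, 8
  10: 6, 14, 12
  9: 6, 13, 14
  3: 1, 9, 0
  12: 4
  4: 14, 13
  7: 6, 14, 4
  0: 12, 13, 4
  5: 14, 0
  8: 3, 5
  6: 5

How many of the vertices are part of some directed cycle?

8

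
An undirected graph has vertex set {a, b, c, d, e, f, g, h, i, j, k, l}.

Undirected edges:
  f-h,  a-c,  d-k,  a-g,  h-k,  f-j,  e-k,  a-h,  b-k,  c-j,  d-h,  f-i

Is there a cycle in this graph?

DFS, tracking each vertex's parent; an edge to a visited non-parent vertex closes a cycle.
Start from g:
visit g (parent –)
  visit a (parent g)
    visit c (parent a)
      visit j (parent c)
        j–c: parent, skip
        visit f (parent j)
          visit h (parent f)
            visit d (parent h)
              d–h: parent, skip
              visit k (parent d)
                k–d: parent, skip
                k–h: h visited and ≠ parent → cycle
Cycle: h – d – k – h.

Yes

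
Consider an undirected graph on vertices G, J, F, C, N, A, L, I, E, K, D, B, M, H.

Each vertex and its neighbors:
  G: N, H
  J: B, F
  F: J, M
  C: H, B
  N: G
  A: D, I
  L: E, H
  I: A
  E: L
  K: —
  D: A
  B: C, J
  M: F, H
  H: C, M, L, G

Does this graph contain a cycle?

Yes

DFS, tracking each vertex's parent; an edge to a visited non-parent vertex closes a cycle.
Start from A:
visit A (parent –)
  visit D (parent A)
    D–A: parent, skip
  visit I (parent A)
    I–A: parent, skip
visit G (parent –)
  visit N (parent G)
    N–G: parent, skip
  visit H (parent G)
    visit C (parent H)
      C–H: parent, skip
      visit B (parent C)
        B–C: parent, skip
        visit J (parent B)
          J–B: parent, skip
          visit F (parent J)
            F–J: parent, skip
            visit M (parent F)
              M–F: parent, skip
              M–H: H visited and ≠ parent → cycle
Cycle: H – C – B – J – F – M – H.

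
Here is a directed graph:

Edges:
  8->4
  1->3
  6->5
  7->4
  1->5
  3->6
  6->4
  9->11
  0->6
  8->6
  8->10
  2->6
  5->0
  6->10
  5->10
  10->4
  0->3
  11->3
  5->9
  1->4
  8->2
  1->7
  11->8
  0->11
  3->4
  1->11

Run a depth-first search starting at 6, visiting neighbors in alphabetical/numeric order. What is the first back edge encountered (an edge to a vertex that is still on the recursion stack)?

DFS from 6 (visiting neighbors in alphabetical/numeric order); mark gray on enter, black on exit:
6 gray
  4 gray
  4 black
  5 gray
    0 gray
      3 gray
        3→4: 4 black — skip
        3→6: 6 is gray → back edge
First back edge: 3 → 6.

3->6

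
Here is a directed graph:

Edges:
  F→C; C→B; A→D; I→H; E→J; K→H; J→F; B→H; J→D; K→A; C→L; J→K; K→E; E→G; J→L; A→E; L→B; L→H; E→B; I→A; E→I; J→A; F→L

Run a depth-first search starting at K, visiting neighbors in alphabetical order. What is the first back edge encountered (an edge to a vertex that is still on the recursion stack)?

DFS from K (visiting neighbors in alphabetical order); mark gray on enter, black on exit:
K gray
  A gray
    D gray
    D black
    E gray
      B gray
        H gray
        H black
      B black
      G gray
      G black
      I gray
        I→A: A is gray → back edge
First back edge: I → A.

I→A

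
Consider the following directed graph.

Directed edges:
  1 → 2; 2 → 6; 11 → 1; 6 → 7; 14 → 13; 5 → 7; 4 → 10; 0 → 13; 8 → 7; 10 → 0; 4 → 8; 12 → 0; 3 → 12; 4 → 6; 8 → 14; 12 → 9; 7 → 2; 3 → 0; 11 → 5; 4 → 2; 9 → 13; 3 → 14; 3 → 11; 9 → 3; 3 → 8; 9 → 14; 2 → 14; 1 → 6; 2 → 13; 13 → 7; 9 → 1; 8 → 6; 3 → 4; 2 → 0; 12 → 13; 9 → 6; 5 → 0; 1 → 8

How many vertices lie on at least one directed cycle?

9

A vertex is on a directed cycle iff it belongs to a strongly connected component of size ≥ 2 (or has a self-loop).
The vertices on cycles are {0, 2, 3, 6, 7, 9, 12, 13, 14} — 9 in total.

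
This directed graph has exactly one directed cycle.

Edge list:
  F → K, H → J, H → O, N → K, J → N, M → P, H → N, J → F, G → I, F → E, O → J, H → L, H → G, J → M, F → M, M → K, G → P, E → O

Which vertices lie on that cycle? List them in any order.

E, F, J, O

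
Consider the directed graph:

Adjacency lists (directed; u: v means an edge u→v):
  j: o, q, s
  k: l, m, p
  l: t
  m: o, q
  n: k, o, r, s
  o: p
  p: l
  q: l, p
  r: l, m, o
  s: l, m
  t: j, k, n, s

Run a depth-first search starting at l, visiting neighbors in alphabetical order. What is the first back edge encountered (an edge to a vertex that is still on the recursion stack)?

p->l

DFS from l (visiting neighbors in alphabetical order); mark gray on enter, black on exit:
l gray
  t gray
    j gray
      o gray
        p gray
          p→l: l is gray → back edge
First back edge: p → l.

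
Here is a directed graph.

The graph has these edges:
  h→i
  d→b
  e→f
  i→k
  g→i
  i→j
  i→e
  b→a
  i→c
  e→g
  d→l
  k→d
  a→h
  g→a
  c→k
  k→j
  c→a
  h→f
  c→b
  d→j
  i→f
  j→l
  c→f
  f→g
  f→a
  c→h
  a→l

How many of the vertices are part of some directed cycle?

10

A vertex is on a directed cycle iff it belongs to a strongly connected component of size ≥ 2 (or has a self-loop).
The vertices on cycles are {a, b, c, d, e, f, g, h, i, k} — 10 in total.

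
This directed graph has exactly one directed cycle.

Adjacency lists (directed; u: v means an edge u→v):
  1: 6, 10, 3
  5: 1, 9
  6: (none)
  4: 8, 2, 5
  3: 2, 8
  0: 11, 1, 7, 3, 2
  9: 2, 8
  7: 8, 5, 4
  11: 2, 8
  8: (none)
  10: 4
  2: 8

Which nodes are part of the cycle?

DFS with gray/black marking from 1:
1 gray
  6 gray
  6 black
  10 gray
    4 gray
      8 gray
      8 black
      2 gray
        2→8: 8 black — skip
      2 black
      5 gray
        5→1: 1 is gray → back edge
Back edge closes the cycle 1 → 10 → 4 → 5 → 1; its vertices are {1, 4, 5, 10}.

1, 4, 5, 10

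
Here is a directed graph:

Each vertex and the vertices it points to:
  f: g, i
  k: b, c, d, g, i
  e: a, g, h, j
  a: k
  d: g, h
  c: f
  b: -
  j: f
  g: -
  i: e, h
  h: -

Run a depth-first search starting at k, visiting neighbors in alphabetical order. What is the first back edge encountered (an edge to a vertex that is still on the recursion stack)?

a→k

DFS from k (visiting neighbors in alphabetical order); mark gray on enter, black on exit:
k gray
  b gray
  b black
  c gray
    f gray
      g gray
      g black
      i gray
        e gray
          a gray
            a→k: k is gray → back edge
First back edge: a → k.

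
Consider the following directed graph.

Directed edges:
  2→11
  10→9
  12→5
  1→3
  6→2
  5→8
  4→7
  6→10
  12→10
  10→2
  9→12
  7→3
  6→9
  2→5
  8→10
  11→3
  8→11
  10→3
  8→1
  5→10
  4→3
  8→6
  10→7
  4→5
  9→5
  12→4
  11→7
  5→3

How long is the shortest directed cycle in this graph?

3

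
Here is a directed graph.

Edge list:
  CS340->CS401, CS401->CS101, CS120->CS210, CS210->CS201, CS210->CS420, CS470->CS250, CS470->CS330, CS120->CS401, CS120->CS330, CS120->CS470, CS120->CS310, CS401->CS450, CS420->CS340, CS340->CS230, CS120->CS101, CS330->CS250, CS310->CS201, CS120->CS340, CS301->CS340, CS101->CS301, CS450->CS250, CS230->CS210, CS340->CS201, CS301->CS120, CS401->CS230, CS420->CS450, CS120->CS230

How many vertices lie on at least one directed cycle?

8

A vertex is on a directed cycle iff it belongs to a strongly connected component of size ≥ 2 (or has a self-loop).
The vertices on cycles are {CS101, CS120, CS210, CS230, CS301, CS340, CS401, CS420} — 8 in total.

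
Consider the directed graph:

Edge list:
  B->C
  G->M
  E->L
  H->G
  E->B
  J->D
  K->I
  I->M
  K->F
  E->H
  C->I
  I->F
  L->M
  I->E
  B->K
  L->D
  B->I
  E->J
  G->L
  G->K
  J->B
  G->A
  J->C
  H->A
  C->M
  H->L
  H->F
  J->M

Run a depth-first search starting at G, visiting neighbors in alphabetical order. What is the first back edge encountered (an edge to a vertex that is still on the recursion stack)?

DFS from G (visiting neighbors in alphabetical order); mark gray on enter, black on exit:
G gray
  A gray
  A black
  K gray
    F gray
    F black
    I gray
      E gray
        B gray
          C gray
            C→I: I is gray → back edge
First back edge: C → I.

C→I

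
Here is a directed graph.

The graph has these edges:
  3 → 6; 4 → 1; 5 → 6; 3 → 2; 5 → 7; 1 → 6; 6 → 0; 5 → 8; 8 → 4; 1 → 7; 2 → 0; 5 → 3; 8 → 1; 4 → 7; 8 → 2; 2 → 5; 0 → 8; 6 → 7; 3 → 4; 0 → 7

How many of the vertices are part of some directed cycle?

A vertex is on a directed cycle iff it belongs to a strongly connected component of size ≥ 2 (or has a self-loop).
The vertices on cycles are {0, 1, 2, 3, 4, 5, 6, 8} — 8 in total.

8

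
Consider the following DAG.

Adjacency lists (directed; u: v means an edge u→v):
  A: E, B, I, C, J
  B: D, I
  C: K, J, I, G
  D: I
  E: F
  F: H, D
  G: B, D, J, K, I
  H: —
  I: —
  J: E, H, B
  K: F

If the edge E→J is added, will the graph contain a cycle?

Yes

Adding E→J creates a cycle iff J can already reach E.
Path from J: J → E.
So J → … → E → J is a cycle.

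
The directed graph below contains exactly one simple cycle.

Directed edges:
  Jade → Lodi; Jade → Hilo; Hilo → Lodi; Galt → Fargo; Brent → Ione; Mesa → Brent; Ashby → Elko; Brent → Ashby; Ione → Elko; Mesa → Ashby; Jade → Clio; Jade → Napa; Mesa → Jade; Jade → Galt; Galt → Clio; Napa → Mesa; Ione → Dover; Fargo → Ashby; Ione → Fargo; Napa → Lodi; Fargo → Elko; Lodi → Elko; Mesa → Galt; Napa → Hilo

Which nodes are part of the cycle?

DFS with gray/black marking from Mesa:
Mesa gray
  Jade gray
    Lodi gray
      Elko gray
      Elko black
    Lodi black
    Hilo gray
      Hilo→Lodi: Lodi black — skip
    Hilo black
    Galt gray
      Clio gray
      Clio black
      Fargo gray
        Ashby gray
          Ashby→Elko: Elko black — skip
        Ashby black
        Fargo→Elko: Elko black — skip
      Fargo black
    Galt black
    Jade→Clio: Clio black — skip
    Napa gray
      Napa→Mesa: Mesa is gray → back edge
Back edge closes the cycle Mesa → Jade → Napa → Mesa; its vertices are {Jade, Mesa, Napa}.

Jade, Mesa, Napa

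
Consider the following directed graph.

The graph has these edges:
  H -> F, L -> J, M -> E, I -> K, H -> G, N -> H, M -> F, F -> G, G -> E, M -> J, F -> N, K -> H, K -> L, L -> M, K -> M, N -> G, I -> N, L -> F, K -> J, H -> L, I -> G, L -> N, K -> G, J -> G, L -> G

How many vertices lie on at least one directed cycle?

5

A vertex is on a directed cycle iff it belongs to a strongly connected component of size ≥ 2 (or has a self-loop).
The vertices on cycles are {F, H, L, M, N} — 5 in total.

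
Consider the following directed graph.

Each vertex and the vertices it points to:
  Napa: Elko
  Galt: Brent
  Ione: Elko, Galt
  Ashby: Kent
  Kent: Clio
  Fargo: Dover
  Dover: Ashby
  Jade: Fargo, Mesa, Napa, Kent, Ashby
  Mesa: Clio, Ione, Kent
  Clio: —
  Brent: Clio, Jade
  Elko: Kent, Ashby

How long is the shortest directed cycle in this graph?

For each vertex v, BFS finds the shortest path from v back to v.
The shortest such closed walk is Galt → Brent → Jade → Mesa → Ione → Galt, length 5.

5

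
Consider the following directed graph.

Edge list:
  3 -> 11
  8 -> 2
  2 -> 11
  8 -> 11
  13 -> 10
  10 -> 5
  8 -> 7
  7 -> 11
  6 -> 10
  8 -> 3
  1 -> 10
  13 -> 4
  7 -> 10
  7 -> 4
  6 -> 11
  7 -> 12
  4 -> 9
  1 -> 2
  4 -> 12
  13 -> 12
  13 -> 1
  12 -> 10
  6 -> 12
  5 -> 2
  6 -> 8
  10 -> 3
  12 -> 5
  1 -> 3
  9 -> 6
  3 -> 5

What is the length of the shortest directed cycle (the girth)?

5

For each vertex v, BFS finds the shortest path from v back to v.
The shortest such closed walk is 4 → 9 → 6 → 8 → 7 → 4, length 5.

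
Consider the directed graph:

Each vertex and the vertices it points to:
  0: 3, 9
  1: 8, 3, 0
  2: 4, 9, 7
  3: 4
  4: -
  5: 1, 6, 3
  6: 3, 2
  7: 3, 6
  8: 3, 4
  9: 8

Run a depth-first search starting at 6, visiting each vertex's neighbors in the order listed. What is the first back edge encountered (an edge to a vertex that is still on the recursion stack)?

7->6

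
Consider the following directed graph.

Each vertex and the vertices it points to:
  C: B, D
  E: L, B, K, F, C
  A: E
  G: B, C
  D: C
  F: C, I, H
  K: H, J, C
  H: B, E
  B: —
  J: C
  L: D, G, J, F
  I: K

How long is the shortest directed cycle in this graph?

2

For each vertex v, BFS finds the shortest path from v back to v.
The shortest such closed walk is D → C → D, length 2.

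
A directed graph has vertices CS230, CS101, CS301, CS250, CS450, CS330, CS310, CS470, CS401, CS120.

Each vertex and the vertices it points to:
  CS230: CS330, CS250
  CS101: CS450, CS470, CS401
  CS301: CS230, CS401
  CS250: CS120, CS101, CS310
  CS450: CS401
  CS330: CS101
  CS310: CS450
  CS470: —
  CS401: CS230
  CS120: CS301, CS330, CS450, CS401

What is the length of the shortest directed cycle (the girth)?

For each vertex v, BFS finds the shortest path from v back to v.
The shortest such closed walk is CS250 → CS120 → CS301 → CS230 → CS250, length 4.

4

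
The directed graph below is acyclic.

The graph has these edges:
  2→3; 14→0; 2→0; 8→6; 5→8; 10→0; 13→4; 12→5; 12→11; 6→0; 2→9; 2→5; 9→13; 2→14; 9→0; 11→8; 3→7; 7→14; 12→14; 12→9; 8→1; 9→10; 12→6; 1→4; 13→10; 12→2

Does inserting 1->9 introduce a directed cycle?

Adding 1→9 creates a cycle iff 9 can already reach 1.
Explore from 9: no path reaches 1. The graph stays acyclic.

No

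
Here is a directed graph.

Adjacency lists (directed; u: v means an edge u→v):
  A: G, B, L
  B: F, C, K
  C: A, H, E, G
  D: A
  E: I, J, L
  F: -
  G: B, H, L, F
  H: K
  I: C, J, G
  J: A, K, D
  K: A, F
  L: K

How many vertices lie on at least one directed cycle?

11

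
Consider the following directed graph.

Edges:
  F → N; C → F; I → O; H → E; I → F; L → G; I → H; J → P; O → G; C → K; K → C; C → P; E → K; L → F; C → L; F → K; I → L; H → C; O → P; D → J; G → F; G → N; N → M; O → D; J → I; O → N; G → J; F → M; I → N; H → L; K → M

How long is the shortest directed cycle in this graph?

2

For each vertex v, BFS finds the shortest path from v back to v.
The shortest such closed walk is C → K → C, length 2.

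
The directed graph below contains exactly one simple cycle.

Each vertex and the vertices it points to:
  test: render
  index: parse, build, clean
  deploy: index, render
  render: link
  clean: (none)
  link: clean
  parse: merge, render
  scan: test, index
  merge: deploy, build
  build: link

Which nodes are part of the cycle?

index, merge, parse, deploy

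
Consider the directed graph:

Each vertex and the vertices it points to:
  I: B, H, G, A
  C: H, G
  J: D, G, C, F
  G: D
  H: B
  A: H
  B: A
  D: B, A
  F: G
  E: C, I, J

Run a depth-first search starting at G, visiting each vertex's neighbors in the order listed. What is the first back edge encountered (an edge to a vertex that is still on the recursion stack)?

DFS from G (visiting each vertex's neighbors in the order listed); mark gray on enter, black on exit:
G gray
  D gray
    B gray
      A gray
        H gray
          H→B: B is gray → back edge
First back edge: H → B.

H->B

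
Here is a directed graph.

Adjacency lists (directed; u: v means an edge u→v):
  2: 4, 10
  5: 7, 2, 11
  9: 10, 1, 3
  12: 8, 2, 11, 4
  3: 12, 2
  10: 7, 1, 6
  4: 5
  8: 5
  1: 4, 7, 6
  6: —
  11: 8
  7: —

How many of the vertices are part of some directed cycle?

7

A vertex is on a directed cycle iff it belongs to a strongly connected component of size ≥ 2 (or has a self-loop).
The vertices on cycles are {1, 2, 4, 5, 8, 10, 11} — 7 in total.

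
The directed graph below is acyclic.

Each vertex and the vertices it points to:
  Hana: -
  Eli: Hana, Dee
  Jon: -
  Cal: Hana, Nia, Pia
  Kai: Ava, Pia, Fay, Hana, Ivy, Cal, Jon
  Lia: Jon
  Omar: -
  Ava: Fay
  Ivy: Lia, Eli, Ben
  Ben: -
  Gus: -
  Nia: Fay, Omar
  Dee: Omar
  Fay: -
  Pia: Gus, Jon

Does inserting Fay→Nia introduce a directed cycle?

Yes

Adding Fay→Nia creates a cycle iff Nia can already reach Fay.
Path from Nia: Nia → Fay.
So Nia → … → Fay → Nia is a cycle.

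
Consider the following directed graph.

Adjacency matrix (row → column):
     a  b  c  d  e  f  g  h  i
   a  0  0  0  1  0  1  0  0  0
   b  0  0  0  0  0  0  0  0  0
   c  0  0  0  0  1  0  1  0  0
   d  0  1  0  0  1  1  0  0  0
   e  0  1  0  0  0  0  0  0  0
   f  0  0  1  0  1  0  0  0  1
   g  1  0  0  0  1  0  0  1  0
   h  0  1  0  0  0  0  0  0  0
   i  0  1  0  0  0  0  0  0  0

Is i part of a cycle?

i lies on a cycle iff there is a path from i back to itself.
Exploring from i, it never reaches itself; equivalently, its strongly connected component is a singleton.

No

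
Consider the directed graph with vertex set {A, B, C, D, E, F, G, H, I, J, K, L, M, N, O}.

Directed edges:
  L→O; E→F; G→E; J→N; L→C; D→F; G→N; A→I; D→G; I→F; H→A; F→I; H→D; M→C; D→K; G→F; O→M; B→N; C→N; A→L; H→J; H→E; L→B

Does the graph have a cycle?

Yes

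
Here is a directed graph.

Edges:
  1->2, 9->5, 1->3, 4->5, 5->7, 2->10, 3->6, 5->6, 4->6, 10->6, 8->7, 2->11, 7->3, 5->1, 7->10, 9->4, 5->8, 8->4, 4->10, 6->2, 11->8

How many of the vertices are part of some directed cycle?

10

A vertex is on a directed cycle iff it belongs to a strongly connected component of size ≥ 2 (or has a self-loop).
The vertices on cycles are {1, 2, 3, 4, 5, 6, 7, 8, 10, 11} — 10 in total.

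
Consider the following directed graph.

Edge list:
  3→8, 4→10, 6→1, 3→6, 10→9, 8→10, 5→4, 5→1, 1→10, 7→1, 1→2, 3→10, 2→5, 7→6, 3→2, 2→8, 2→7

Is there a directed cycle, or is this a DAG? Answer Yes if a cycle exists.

DFS with white/gray/black marking, starting from 4:
4 gray
  10 gray
    9 gray
    9 black
  10 black
4 black
1 gray
  1→10: 10 black — skip
  2 gray
    8 gray
      8→10: 10 black — skip
    8 black
    7 gray
      6 gray
        6→1: 1 is gray → back edge
Back edge found, so a cycle exists: 1 → 2 → 7 → 6 → 1.

Yes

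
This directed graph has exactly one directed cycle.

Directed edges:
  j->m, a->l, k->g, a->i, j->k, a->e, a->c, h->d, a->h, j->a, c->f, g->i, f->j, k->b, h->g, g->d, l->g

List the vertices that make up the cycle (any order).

DFS with gray/black marking from f:
f gray
  j gray
    a gray
      e gray
      e black
      i gray
      i black
      l gray
        g gray
          g→i: i black — skip
          d gray
          d black
        g black
      l black
      c gray
        c→f: f is gray → back edge
Back edge closes the cycle f → j → a → c → f; its vertices are {a, c, f, j}.

a, c, f, j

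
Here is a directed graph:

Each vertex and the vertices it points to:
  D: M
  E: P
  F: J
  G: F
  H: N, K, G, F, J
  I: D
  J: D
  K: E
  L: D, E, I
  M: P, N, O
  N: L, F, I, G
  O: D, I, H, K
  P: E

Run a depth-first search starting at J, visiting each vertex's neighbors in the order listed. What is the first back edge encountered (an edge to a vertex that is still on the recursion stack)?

E->P

DFS from J (visiting each vertex's neighbors in the order listed); mark gray on enter, black on exit:
J gray
  D gray
    M gray
      P gray
        E gray
          E→P: P is gray → back edge
First back edge: E → P.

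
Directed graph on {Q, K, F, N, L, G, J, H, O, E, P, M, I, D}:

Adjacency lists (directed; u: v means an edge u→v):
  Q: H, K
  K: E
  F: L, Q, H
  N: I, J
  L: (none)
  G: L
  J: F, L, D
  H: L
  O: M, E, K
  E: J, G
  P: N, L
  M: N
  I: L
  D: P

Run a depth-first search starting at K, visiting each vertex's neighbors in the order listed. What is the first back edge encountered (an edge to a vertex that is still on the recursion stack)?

DFS from K (visiting each vertex's neighbors in the order listed); mark gray on enter, black on exit:
K gray
  E gray
    J gray
      F gray
        L gray
        L black
        Q gray
          H gray
            H→L: L black — skip
          H black
          Q→K: K is gray → back edge
First back edge: Q → K.

Q->K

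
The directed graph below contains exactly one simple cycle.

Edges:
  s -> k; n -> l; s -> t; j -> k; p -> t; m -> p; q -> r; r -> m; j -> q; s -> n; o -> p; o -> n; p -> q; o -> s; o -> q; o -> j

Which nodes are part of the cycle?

m, p, q, r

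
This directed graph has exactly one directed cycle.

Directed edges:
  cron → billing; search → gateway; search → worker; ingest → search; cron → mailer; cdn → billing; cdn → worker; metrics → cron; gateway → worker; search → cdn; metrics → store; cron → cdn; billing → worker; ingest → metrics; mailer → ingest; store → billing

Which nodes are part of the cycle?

cron, ingest, mailer, metrics

DFS with gray/black marking from mailer:
mailer gray
  ingest gray
    metrics gray
      cron gray
        cron→mailer: mailer is gray → back edge
Back edge closes the cycle mailer → ingest → metrics → cron → mailer; its vertices are {cron, ingest, mailer, metrics}.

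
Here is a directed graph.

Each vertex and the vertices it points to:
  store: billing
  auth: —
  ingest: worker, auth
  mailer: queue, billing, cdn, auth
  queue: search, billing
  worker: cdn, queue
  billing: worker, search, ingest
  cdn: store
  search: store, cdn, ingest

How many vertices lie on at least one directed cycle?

7

A vertex is on a directed cycle iff it belongs to a strongly connected component of size ≥ 2 (or has a self-loop).
The vertices on cycles are {cdn, queue, store, ingest, search, worker, billing} — 7 in total.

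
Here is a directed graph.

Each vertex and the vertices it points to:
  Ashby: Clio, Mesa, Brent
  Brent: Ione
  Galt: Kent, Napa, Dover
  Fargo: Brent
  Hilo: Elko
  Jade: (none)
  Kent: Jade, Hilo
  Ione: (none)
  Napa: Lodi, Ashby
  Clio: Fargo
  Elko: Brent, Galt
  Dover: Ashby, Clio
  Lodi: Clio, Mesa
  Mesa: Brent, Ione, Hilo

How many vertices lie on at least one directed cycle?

A vertex is on a directed cycle iff it belongs to a strongly connected component of size ≥ 2 (or has a self-loop).
The vertices on cycles are {Elko, Galt, Hilo, Kent, Lodi, Mesa, Napa, Ashby, Dover} — 9 in total.

9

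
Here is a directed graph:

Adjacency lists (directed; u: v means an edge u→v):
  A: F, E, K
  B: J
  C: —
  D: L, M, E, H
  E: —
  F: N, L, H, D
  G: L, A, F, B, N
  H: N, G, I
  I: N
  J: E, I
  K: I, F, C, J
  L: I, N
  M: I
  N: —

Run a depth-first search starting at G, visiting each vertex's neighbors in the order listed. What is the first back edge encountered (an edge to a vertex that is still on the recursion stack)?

H→G

DFS from G (visiting each vertex's neighbors in the order listed); mark gray on enter, black on exit:
G gray
  L gray
    I gray
      N gray
      N black
    I black
    L→N: N black — skip
  L black
  A gray
    F gray
      F→N: N black — skip
      F→L: L black — skip
      H gray
        H→N: N black — skip
        H→G: G is gray → back edge
First back edge: H → G.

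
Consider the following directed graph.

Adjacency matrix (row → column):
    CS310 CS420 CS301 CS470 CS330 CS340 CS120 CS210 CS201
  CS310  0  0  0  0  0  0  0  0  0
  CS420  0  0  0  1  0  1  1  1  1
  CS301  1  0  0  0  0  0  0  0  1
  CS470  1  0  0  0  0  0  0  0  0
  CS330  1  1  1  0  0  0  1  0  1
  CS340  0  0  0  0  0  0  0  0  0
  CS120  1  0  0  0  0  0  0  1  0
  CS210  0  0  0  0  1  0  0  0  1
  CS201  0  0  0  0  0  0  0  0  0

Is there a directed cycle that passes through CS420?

Yes

CS420 is on a cycle iff CS420 can reach itself via ≥1 edge.
CS420 → CS210 → CS330 → CS420 — yes.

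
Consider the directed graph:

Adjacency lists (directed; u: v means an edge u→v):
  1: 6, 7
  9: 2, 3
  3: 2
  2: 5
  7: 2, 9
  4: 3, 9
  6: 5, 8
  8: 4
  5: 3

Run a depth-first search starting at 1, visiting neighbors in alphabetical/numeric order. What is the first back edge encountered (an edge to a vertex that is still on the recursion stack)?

2→5

DFS from 1 (visiting neighbors in alphabetical/numeric order); mark gray on enter, black on exit:
1 gray
  6 gray
    5 gray
      3 gray
        2 gray
          2→5: 5 is gray → back edge
First back edge: 2 → 5.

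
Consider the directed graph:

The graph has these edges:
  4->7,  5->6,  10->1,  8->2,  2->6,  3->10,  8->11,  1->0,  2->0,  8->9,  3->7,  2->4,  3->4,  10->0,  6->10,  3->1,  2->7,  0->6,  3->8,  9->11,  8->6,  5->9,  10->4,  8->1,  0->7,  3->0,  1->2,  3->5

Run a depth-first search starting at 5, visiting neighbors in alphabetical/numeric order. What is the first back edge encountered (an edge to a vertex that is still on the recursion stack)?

0->6

DFS from 5 (visiting neighbors in alphabetical/numeric order); mark gray on enter, black on exit:
5 gray
  6 gray
    10 gray
      0 gray
        0→6: 6 is gray → back edge
First back edge: 0 → 6.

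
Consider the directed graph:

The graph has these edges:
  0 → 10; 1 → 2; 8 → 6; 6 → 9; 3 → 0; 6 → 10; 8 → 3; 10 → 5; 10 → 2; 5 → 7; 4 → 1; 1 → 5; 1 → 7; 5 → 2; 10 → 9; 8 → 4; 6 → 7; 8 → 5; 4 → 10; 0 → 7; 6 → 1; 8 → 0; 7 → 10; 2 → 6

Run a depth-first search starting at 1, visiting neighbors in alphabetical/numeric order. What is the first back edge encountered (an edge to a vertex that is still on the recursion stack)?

DFS from 1 (visiting neighbors in alphabetical/numeric order); mark gray on enter, black on exit:
1 gray
  2 gray
    6 gray
      6→1: 1 is gray → back edge
First back edge: 6 → 1.

6->1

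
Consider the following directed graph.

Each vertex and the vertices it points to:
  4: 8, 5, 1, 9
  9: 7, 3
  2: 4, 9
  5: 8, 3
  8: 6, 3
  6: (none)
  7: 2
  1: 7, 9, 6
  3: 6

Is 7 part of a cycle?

Yes

7 is on a cycle iff 7 can reach itself via ≥1 edge.
7 → 2 → 9 → 7 — yes.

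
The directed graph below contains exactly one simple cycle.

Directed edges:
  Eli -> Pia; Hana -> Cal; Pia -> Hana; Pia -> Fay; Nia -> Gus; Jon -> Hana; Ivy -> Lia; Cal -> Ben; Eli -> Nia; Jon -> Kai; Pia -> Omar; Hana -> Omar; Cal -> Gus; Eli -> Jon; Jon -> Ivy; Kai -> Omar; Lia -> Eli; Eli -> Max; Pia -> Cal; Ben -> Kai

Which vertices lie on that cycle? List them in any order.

Eli, Ivy, Jon, Lia

DFS with gray/black marking from Eli:
Eli gray
  Jon gray
    Kai gray
      Omar gray
      Omar black
    Kai black
    Ivy gray
      Lia gray
        Lia→Eli: Eli is gray → back edge
Back edge closes the cycle Eli → Jon → Ivy → Lia → Eli; its vertices are {Eli, Ivy, Jon, Lia}.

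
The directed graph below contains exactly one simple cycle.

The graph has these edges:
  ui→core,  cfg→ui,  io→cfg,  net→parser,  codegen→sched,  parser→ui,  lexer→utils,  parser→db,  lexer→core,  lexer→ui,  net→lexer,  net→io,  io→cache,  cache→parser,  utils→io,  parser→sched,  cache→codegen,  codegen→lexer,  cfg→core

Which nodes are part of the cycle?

DFS with gray/black marking from io:
io gray
  cfg gray
    ui gray
      core gray
      core black
    ui black
    cfg→core: core black — skip
  cfg black
  cache gray
    parser gray
      sched gray
      sched black
      parser→ui: ui black — skip
      db gray
      db black
    parser black
    codegen gray
      lexer gray
        lexer→core: core black — skip
        lexer→ui: ui black — skip
        utils gray
          utils→io: io is gray → back edge
Back edge closes the cycle io → cache → codegen → lexer → utils → io; its vertices are {io, cache, lexer, utils, codegen}.

io, cache, lexer, utils, codegen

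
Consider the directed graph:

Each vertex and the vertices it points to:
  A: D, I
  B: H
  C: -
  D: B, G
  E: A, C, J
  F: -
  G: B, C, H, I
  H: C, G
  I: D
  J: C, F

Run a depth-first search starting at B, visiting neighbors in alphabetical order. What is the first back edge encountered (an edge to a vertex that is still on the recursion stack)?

G->B

DFS from B (visiting neighbors in alphabetical order); mark gray on enter, black on exit:
B gray
  H gray
    C gray
    C black
    G gray
      G→B: B is gray → back edge
First back edge: G → B.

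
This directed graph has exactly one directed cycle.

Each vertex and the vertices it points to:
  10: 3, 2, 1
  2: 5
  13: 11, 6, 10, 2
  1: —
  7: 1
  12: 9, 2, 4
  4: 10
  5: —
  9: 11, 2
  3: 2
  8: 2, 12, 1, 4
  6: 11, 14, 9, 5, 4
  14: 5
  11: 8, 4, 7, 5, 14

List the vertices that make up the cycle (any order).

8, 9, 11, 12

DFS with gray/black marking from 11:
11 gray
  8 gray
    2 gray
      5 gray
      5 black
    2 black
    12 gray
      9 gray
        9→11: 11 is gray → back edge
Back edge closes the cycle 11 → 8 → 12 → 9 → 11; its vertices are {8, 9, 11, 12}.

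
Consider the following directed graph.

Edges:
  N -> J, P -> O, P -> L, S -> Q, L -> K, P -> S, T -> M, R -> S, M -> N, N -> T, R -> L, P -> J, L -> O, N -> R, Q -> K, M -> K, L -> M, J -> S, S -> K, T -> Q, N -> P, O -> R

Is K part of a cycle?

No

K lies on a cycle iff there is a path from K back to itself.
Exploring from K, it never reaches itself; equivalently, its strongly connected component is a singleton.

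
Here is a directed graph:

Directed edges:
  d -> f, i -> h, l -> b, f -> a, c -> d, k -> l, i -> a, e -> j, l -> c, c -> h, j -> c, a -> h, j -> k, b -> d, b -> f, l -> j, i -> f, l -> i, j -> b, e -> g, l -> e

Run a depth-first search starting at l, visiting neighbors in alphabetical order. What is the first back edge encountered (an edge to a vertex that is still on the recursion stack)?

k->l

DFS from l (visiting neighbors in alphabetical order); mark gray on enter, black on exit:
l gray
  b gray
    d gray
      f gray
        a gray
          h gray
          h black
        a black
      f black
    d black
    b→f: f black — skip
  b black
  c gray
    c→d: d black — skip
    c→h: h black — skip
  c black
  e gray
    g gray
    g black
    j gray
      j→b: b black — skip
      j→c: c black — skip
      k gray
        k→l: l is gray → back edge
First back edge: k → l.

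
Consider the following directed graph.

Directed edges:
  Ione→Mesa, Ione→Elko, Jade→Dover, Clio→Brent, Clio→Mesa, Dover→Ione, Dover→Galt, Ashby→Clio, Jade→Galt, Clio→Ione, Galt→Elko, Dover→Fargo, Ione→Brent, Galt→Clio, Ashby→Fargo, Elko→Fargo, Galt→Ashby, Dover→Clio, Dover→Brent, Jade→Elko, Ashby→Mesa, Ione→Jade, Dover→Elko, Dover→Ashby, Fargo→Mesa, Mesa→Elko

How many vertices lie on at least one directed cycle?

9

A vertex is on a directed cycle iff it belongs to a strongly connected component of size ≥ 2 (or has a self-loop).
The vertices on cycles are {Clio, Elko, Galt, Ione, Jade, Mesa, Ashby, Dover, Fargo} — 9 in total.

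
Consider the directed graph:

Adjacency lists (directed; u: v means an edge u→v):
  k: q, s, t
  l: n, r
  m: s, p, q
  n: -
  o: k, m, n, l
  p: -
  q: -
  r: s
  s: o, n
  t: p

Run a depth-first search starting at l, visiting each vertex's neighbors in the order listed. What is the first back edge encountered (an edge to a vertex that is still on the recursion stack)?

DFS from l (visiting each vertex's neighbors in the order listed); mark gray on enter, black on exit:
l gray
  n gray
  n black
  r gray
    s gray
      o gray
        k gray
          q gray
          q black
          k→s: s is gray → back edge
First back edge: k → s.

k→s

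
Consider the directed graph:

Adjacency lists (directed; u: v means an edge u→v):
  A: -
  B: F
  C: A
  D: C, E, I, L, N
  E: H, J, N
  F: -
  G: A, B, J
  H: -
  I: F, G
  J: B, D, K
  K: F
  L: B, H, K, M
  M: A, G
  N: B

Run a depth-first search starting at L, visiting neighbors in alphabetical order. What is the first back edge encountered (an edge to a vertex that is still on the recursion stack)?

DFS from L (visiting neighbors in alphabetical order); mark gray on enter, black on exit:
L gray
  B gray
    F gray
    F black
  B black
  H gray
  H black
  K gray
    K→F: F black — skip
  K black
  M gray
    A gray
    A black
    G gray
      G→A: A black — skip
      G→B: B black — skip
      J gray
        J→B: B black — skip
        D gray
          C gray
            C→A: A black — skip
          C black
          E gray
            E→H: H black — skip
            E→J: J is gray → back edge
First back edge: E → J.

E->J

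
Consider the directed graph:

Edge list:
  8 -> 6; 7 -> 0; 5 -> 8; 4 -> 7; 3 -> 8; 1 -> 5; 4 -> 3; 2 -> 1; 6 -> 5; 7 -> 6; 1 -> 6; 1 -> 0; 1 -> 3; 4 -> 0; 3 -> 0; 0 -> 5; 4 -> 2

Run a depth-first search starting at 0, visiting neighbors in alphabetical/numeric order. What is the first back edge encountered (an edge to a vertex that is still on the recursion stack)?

DFS from 0 (visiting neighbors in alphabetical/numeric order); mark gray on enter, black on exit:
0 gray
  5 gray
    8 gray
      6 gray
        6→5: 5 is gray → back edge
First back edge: 6 → 5.

6→5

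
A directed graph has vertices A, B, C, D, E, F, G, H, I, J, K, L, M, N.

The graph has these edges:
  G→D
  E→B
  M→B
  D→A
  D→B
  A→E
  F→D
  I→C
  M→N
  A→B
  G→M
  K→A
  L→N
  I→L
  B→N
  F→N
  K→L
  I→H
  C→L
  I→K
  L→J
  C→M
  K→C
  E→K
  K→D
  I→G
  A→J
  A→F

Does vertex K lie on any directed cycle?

Yes

K is on a cycle iff K can reach itself via ≥1 edge.
K → A → E → K — yes.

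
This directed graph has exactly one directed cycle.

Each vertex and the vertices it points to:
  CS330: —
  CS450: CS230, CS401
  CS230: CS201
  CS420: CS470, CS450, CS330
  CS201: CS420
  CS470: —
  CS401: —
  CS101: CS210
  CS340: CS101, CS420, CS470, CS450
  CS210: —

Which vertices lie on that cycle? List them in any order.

CS201, CS230, CS420, CS450

DFS with gray/black marking from CS420:
CS420 gray
  CS470 gray
  CS470 black
  CS450 gray
    CS230 gray
      CS201 gray
        CS201→CS420: CS420 is gray → back edge
Back edge closes the cycle CS420 → CS450 → CS230 → CS201 → CS420; its vertices are {CS201, CS230, CS420, CS450}.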